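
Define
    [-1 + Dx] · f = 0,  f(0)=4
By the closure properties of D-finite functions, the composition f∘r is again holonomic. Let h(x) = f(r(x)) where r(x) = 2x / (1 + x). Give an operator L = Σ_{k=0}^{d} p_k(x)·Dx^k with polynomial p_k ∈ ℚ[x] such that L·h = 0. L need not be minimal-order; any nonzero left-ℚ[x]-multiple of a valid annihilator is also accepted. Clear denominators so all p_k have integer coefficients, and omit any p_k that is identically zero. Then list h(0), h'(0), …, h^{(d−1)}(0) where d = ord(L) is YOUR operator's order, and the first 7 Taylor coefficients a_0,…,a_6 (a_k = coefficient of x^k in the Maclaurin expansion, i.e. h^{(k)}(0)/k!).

L = -2 + (1 + 2·x + x^2)·Dx  (order 1).
h: a_k = 4, 8, 0, -8/3, 8/3, -8/5, 16/45, …
ICs: h(0) = 4.

f: a_k = 4, 4, 2, 2/3, 1/6, 1/30, 1/180, …
Substitute x→r, Dx→(1/r')Dx; clear ⇒ L₀.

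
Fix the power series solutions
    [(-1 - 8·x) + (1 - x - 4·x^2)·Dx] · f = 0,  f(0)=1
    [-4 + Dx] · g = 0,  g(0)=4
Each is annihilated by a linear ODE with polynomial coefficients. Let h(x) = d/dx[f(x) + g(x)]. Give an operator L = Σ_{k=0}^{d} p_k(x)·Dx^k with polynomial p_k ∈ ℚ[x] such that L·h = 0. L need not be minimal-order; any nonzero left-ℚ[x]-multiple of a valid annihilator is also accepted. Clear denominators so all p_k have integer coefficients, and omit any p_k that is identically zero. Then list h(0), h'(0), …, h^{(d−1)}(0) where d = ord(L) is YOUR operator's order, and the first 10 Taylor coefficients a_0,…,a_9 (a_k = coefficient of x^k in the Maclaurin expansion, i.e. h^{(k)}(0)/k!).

L = (28 + 848·x + 896·x^2 + 4608·x^3 + 3072·x^4) + (-19 - 192·x - 472·x^2 - 1152·x^3 + 640·x^4 + 1024·x^5)·Dx + (3 - 5·x + 62·x^2 - 352·x^4 - 256·x^5)·Dx^2  (order 2).
h: a_k = 17, 74, 155, 860/3, 1487/3, 18338/15, 143011/45, 2952184/315, 8311907/315, 215180918/2835, …
ICs: h(0) = 17, h′(0) = 74.

f: a_k = 1, 1, 5, 9, 29, 65, 181, 441, 1165, 2929, …
g: a_k = 4, 16, 32, 128/3, 128/3, 512/15, 1024/45, 4096/315, 2048/315, 8192/2835, …
h₀=f+g: left-lcm gives L₀, ord ≤ 2.
Differentiate: ansatz ord ≤ ord L₀ ⇒ L.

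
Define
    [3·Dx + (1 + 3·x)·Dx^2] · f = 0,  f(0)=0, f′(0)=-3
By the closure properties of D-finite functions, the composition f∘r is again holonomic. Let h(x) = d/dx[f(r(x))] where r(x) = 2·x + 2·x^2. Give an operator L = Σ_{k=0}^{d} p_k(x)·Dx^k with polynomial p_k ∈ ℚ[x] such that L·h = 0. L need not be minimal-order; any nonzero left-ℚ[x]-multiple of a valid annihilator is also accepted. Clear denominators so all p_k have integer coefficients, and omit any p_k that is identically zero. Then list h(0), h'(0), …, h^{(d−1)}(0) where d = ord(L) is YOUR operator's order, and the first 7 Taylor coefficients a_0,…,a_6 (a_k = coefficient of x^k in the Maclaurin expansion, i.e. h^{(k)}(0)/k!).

L = (4 + 12·x + 12·x^2) + (1 + 8·x + 18·x^2 + 12·x^3)·Dx  (order 1).
h: a_k = -6, 24, -108, 504, -2376, 11232, -53136, …
ICs: h(0) = -6.

f: a_k = 0, -3, 9/2, -9, 81/4, -243/5, 243/2, …
L₀ from L_f via x↦r, Dx↦r'^{-1}Dx.
h₀' ⇒ L via d/dx closure of L₀.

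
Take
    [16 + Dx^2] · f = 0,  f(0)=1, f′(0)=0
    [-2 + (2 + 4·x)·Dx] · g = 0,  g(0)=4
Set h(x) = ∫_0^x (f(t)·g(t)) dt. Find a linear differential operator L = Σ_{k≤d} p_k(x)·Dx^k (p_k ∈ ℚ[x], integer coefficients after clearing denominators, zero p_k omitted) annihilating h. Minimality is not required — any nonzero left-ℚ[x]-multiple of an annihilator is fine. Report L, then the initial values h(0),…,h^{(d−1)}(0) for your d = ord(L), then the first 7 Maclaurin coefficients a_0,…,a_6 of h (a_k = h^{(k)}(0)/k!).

f: a_k = 1, 0, -8, 0, 32/3, 0, -256/45, …
g: a_k = 4, 4, -2, 2, -5/2, 7/2, -21/4, …
f·g: L₀ = L_f ⊗_s L_g, ord ≤ 2·1.
h=∫h₀ ⇒ L = L₀·Dx.
L = (19 + 64·x + 64·x^2)·Dx + (-2 - 4·x)·Dx^2 + (1 + 4·x + 4·x^2)·Dx^3  (order 3).
h: a_k = 0, 4, 2, -34/3, -15/2, 337/30, 181/36, …
ICs: h(0) = 0, h′(0) = 4, h′′(0) = 4.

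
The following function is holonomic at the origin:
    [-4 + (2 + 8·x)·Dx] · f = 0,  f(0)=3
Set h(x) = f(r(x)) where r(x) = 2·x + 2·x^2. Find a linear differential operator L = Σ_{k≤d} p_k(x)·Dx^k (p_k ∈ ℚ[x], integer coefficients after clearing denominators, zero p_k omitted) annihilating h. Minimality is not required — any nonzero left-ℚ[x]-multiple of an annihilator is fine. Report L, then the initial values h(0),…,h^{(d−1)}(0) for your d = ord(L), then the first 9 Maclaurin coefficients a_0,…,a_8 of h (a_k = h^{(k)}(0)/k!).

f: a_k = 3, 6, -6, 12, -30, 84, -252, 792, -2574, …
f∘r: x↦r, Dx↦Dx/r' in L_f ⇒ L₀.
L = (-4 - 8·x) + (1 + 8·x + 8·x^2)·Dx  (order 1).
h: a_k = 3, 12, -12, 48, -216, 1056, -5472, 29568, -164832, …
ICs: h(0) = 3.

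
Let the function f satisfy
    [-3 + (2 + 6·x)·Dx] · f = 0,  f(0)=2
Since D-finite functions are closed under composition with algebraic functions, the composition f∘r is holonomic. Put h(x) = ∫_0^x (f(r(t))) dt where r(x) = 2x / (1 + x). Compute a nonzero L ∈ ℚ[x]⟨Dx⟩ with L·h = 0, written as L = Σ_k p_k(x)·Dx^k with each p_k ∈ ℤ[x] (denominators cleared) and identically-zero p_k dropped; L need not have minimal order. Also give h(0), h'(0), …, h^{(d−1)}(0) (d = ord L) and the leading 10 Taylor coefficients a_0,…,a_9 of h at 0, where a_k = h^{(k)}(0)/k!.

L = -3·Dx + (1 + 8·x + 7·x^2)·Dx^2  (order 2).
h: a_k = 0, 2, 3, -5, 51/4, -861/20, 1379/8, -6141/8, 234975/64, -3549407/192, …
ICs: h(0) = 0, h′(0) = 2.

f: a_k = 2, 3, -9/4, 27/8, -405/64, 1701/128, -15309/512, 72171/1024, -2814669/16384, 14073345/32768, …
L₀ from L_f via x↦r, Dx↦r'^{-1}Dx.
h=∫₀ˣh₀: take L = L₀·Dx.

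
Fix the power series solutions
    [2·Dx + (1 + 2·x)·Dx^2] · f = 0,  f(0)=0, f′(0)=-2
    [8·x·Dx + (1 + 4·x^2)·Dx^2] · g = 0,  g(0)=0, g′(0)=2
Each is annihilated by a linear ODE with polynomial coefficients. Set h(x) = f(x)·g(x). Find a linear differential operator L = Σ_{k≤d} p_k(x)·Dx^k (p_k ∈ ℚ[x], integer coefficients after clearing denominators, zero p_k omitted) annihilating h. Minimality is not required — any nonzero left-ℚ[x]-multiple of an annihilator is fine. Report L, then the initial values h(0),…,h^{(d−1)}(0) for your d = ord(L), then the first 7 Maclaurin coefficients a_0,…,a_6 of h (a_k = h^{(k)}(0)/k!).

f: a_k = 0, -2, 2, -8/3, 4, -32/5, 32/3, …
g: a_k = 0, 2, 0, -8/3, 0, 32/5, 0, …
h₀=f·g: eliminate ⇒ L₀, order ≤ 2·2.
L = (192 + 704·x + 2560·x^2 + 9984·x^3 + 15360·x^4 + 13312·x^5 + 4096·x^7)·Dx + (72 + 992·x + 4928·x^2 + 15488·x^3 + 34816·x^4 + 47616·x^5 + 35840·x^6 + 6144·x^7 + 14336·x^8)·Dx^2 + (24 + 256·x + 1536·x^2 + 4992·x^3 + 11520·x^4 + 19968·x^5 + 24576·x^6 + 18432·x^7 + 6144·x^8 + 8192·x^9)·Dx^3 + (5 + 36·x + 148·x^2 + 448·x^3 + 1056·x^4 + 1920·x^5 + 2688·x^6 + 3072·x^7 + 2304·x^8 + 1024·x^9 + 1024·x^10)·Dx^4  (order 4).
h: a_k = 0, 0, -4, 4, 0, 8/3, -832/45, …
ICs: h(0) = 0, h′(0) = 0, h′′(0) = -8, h′′′(0) = 24.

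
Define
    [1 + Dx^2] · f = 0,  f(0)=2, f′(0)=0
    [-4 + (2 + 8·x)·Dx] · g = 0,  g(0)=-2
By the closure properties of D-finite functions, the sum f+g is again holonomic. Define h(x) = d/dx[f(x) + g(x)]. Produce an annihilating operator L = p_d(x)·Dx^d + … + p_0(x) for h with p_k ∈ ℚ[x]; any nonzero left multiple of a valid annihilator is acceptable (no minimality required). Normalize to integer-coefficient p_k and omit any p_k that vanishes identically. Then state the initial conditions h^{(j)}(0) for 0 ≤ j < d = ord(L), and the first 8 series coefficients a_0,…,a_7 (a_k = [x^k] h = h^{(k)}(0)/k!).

L = (-122 - 16·x - 32·x^2) + (-13 - 60·x - 48·x^2 - 64·x^3)·Dx + (-122 - 16·x - 32·x^2)·Dx^2 + (-13 - 60·x - 48·x^2 - 64·x^3)·Dx^3  (order 3).
h: a_k = -4, 6, -24, 241/3, -280, 60479/60, -3696, 34594561/2520, …
ICs: h(0) = -4, h′(0) = 6, h′′(0) = -48.

f: a_k = 2, 0, -1, 0, 1/12, 0, -1/360, 0, …
g: a_k = -2, -4, 4, -8, 20, -56, 168, -528, …
f+g: L₀ = lclm(L_f,L_g), ord ≤ 2+1.
h₀' ⇒ L via d/dx closure of L₀.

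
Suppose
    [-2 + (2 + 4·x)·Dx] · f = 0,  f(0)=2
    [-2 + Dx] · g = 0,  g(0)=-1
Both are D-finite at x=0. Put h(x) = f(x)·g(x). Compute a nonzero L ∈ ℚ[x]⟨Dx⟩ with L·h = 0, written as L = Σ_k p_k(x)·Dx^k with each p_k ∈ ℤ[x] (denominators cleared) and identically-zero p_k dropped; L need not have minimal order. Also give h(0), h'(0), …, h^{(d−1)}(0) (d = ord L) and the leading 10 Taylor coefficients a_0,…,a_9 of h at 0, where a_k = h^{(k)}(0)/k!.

f: a_k = 2, 2, -1, 1, -5/4, 7/4, -21/8, 33/8, -429/64, 715/64, …
g: a_k = -1, -2, -2, -4/3, -2/3, -4/15, -4/45, -8/315, -2/315, -4/2835, …
h₀=f·g: eliminate ⇒ L₀, order ≤ 1·1.
L = (-3 - 4·x) + (1 + 2·x)·Dx  (order 1).
h: a_k = -2, -6, -7, -17/3, -11/4, -107/60, 89/360, -1123/840, 39551/20160, -88853/25920, …
ICs: h(0) = -2.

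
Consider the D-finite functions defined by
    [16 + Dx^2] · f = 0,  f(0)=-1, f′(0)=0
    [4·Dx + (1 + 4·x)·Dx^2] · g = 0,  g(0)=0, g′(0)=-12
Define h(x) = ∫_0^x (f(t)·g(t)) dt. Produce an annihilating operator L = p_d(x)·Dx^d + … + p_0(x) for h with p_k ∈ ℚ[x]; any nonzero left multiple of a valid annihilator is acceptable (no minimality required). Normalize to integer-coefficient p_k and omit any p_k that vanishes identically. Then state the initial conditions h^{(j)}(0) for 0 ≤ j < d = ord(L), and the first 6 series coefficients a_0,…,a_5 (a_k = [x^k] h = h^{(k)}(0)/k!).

f: a_k = -1, 0, 8, 0, -32/3, 0, …
g: a_k = 0, -12, 24, -64, 192, -3072/5, …
Sym-product of L_f,L_g gives L₀ (≤ ord 4).
h=∫h₀ ⇒ L = L₀·Dx.
L = (-768 + 6144·x + 77824·x^2 + 262144·x^3 + 262144·x^4)·Dx + (256 + 5120·x + 24576·x^2 + 32768·x^3)·Dx^2 + (1280·x + 10752·x^2 + 32768·x^3 + 32768·x^4)·Dx^3 + (16 + 320·x + 1536·x^2 + 2048·x^3)·Dx^4 + (3 + 56·x + 368·x^2 + 1024·x^3 + 1024·x^4)·Dx^5  (order 5).
h: a_k = 0, 0, 6, -8, -8, 0, …
ICs: h(0) = 0, h′(0) = 0, h′′(0) = 12, h′′′(0) = -48, h′′′′(0) = -192.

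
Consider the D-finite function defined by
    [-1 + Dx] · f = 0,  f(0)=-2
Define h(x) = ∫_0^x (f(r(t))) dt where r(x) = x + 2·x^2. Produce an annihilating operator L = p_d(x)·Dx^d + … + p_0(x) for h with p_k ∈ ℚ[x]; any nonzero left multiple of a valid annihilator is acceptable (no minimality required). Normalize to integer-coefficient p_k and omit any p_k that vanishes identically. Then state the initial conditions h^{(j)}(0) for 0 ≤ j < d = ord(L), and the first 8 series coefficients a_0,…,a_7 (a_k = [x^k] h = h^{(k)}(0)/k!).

L = (-1 - 4·x)·Dx + Dx^2  (order 2).
h: a_k = 0, -2, -1, -5/3, -13/12, -73/60, -281/360, -1741/2520, …
ICs: h(0) = 0, h′(0) = -2.

f: a_k = -2, -2, -1, -1/3, -1/12, -1/60, -1/360, -1/2520, …
L₀ from L_f via x↦r, Dx↦r'^{-1}Dx.
h=∫h₀ ⇒ L = L₀·Dx.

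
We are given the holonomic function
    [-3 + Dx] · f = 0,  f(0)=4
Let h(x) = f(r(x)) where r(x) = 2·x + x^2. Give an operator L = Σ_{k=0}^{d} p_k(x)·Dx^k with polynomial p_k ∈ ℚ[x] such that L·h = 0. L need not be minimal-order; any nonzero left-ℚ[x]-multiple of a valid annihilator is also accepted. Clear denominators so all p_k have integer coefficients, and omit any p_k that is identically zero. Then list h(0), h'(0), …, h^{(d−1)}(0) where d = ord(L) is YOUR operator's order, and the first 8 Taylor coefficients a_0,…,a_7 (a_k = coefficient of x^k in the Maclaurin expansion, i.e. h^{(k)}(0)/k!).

L = (-6 - 6·x) + Dx  (order 1).
h: a_k = 4, 24, 84, 216, 450, 3996/5, 6246/5, 61452/35, …
ICs: h(0) = 4.

f: a_k = 4, 12, 18, 18, 27/2, 81/10, 81/20, 243/140, …
Change of var in L_f (x↦r) gives L₀.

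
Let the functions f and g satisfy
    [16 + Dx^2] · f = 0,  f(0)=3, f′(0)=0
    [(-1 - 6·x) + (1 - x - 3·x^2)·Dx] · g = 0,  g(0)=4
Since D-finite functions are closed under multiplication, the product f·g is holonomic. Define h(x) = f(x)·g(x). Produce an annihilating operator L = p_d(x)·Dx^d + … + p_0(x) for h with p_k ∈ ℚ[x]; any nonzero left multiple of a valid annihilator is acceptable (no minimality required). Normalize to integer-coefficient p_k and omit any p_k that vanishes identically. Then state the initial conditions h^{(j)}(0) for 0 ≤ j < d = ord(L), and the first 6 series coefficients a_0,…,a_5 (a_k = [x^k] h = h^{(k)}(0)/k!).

f: a_k = 3, 0, -24, 0, 32, 0, …
g: a_k = 4, 4, 16, 28, 76, 160, …
h₀=f·g: eliminate ⇒ L₀, order ≤ 2·1.
L = (-10 + 16·x + 48·x^2) + (2 + 12·x)·Dx + (-1 + x + 3·x^2)·Dx^2  (order 2).
h: a_k = 12, 12, -48, -12, -28, -64, …
ICs: h(0) = 12, h′(0) = 12.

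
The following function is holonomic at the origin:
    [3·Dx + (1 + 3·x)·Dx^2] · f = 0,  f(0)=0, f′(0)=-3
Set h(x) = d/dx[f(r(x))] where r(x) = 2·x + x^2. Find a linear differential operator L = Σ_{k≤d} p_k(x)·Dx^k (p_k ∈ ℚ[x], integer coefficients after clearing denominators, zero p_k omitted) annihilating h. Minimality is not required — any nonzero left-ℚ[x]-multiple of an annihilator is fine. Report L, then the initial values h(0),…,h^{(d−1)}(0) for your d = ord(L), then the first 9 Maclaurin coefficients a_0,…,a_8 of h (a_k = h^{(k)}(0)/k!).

L = (5 + 6·x + 3·x^2) + (1 + 7·x + 9·x^2 + 3·x^3)·Dx  (order 1).
h: a_k = -6, 30, -162, 882, -4806, 26190, -142722, 777762, -4238406, …
ICs: h(0) = -6.

f: a_k = 0, -3, 9/2, -9, 81/4, -243/5, 243/2, -2187/7, 6561/8, …
Change of var in L_f (x↦r) gives L₀.
Derive L from L₀ (diff closure).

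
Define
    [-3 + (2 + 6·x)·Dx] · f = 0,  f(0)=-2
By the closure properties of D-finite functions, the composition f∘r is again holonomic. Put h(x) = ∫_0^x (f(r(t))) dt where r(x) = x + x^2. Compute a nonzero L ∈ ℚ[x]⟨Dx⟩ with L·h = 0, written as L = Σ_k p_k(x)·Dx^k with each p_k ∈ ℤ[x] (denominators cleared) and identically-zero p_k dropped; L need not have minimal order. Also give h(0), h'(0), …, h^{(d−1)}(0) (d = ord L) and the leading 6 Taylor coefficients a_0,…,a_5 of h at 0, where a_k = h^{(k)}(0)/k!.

L = (-3 - 6·x)·Dx + (2 + 6·x + 6·x^2)·Dx^2  (order 2).
h: a_k = 0, -2, -3/2, -1/4, 9/32, -99/320, …
ICs: h(0) = 0, h′(0) = -2.

f: a_k = -2, -3, 9/4, -27/8, 405/64, -1701/128, …
Substitute x→r, Dx→(1/r')Dx; clear ⇒ L₀.
h=∫₀ˣh₀: take L = L₀·Dx.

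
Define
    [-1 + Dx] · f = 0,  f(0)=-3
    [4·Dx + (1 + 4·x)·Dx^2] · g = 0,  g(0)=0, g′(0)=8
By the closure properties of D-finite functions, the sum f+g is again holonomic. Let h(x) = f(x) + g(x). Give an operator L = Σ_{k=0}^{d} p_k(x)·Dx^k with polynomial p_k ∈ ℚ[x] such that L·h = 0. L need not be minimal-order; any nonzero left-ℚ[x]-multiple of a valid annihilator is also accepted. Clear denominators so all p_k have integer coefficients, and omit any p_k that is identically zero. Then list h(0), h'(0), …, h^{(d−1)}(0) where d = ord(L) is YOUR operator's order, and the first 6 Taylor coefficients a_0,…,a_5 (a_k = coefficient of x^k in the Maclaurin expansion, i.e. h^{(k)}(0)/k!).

L = (-36 - 16·x)·Dx + (31 - 8·x - 16·x^2)·Dx^2 + (5 + 24·x + 16·x^2)·Dx^3  (order 3).
h: a_k = -3, 5, -35/2, 253/6, -1025/8, 16383/40, …
ICs: h(0) = -3, h′(0) = 5, h′′(0) = -35.

f: a_k = -3, -3, -3/2, -1/2, -1/8, -1/40, …
g: a_k = 0, 8, -16, 128/3, -128, 2048/5, …
Weyl lclm of L_f,L_g ⇒ L₀ (ord ≤ 3).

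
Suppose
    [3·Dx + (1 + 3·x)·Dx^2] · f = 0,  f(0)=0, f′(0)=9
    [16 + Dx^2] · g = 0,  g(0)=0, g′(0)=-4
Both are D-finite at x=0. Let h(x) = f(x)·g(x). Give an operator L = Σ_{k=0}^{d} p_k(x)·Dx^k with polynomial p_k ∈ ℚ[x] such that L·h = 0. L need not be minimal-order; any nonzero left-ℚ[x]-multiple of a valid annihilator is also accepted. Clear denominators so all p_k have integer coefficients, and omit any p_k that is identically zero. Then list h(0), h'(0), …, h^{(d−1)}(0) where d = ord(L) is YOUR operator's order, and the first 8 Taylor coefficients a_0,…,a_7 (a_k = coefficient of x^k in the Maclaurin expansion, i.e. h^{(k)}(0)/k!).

L = (2272 + 127488·x + 781056·x^2 + 1769472·x^3 + 1327104·x^4) + (4416 + 50112·x + 165888·x^2 + 165888·x^3)·Dx + (1022 + 19392·x + 102816·x^2 + 221184·x^3 + 165888·x^4)·Dx^2 + (276 + 3132·x + 10368·x^2 + 10368·x^3)·Dx^3 + (55 + 714·x + 3375·x^2 + 6912·x^3 + 5184·x^4)·Dx^4  (order 4).
h: a_k = 0, 0, -36, 54, -12, 99, -372, 4626/5, …
ICs: h(0) = 0, h′(0) = 0, h′′(0) = -72, h′′′(0) = 324.

f: a_k = 0, 9, -27/2, 27, -243/4, 729/5, -729/2, 6561/7, …
g: a_k = 0, -4, 0, 32/3, 0, -128/15, 0, 1024/315, …
h₀=f·g: eliminate ⇒ L₀, order ≤ 2·2.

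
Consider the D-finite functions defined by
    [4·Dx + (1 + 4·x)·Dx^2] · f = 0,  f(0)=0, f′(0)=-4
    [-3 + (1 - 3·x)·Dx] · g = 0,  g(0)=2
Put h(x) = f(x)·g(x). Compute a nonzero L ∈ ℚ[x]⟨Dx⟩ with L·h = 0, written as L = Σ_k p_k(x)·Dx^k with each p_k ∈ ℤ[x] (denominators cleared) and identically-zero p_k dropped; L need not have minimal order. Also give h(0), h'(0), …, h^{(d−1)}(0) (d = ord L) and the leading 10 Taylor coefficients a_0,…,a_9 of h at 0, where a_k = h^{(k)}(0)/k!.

f: a_k = 0, -4, 8, -64/3, 64, -1024/5, 2048/3, -16384/7, 8192, -262144/9, …
g: a_k = 2, 6, 18, 54, 162, 486, 1458, 4374, 13122, 39366, …
f·g: L₀ = L_f ⊗_s L_g, ord ≤ 2·1.
L = 12 + (2 + 36·x)·Dx + (-1 - x + 12·x^2)·Dx^2  (order 2).
h: a_k = 0, -8, -8, -200/3, -72, -3128/5, -7672/15, -217544/35, -79192/35, -20488264/315, …
ICs: h(0) = 0, h′(0) = -8.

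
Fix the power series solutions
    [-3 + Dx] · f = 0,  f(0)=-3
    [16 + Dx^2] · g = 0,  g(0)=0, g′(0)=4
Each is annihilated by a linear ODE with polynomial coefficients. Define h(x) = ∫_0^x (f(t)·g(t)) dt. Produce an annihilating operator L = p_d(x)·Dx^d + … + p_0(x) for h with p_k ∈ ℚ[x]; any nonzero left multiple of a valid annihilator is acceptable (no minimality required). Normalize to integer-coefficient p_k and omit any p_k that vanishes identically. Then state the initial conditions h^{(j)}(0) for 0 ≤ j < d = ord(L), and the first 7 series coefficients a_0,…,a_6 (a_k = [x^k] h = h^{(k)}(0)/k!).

f: a_k = -3, -9, -27/2, -27/2, -81/8, -243/40, -243/80, …
g: a_k = 0, 4, 0, -32/3, 0, 128/15, 0, …
f·g: L₀ = L_f ⊗_s L_g, ord ≤ 1·2.
h=∫₀ˣh₀: take L = L₀·Dx.
L = 25·Dx - 6·Dx^2 + Dx^3  (order 3).
h: a_k = 0, 0, -6, -12, -11/2, 42/5, 779/60, …
ICs: h(0) = 0, h′(0) = 0, h′′(0) = -12.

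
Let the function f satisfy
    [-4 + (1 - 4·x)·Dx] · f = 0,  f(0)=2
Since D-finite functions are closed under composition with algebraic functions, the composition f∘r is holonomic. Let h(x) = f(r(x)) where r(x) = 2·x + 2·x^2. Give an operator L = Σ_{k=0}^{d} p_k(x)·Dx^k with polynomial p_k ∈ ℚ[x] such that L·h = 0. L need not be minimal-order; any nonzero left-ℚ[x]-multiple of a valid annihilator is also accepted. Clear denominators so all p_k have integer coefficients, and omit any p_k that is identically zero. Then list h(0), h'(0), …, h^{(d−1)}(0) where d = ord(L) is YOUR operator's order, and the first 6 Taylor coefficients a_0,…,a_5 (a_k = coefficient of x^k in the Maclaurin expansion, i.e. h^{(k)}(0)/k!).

f: a_k = 2, 8, 32, 128, 512, 2048, …
Substitute x→r, Dx→(1/r')Dx; clear ⇒ L₀.
L = (8 + 16·x) + (-1 + 8·x + 8·x^2)·Dx  (order 1).
h: a_k = 2, 16, 144, 1280, 11392, 101376, …
ICs: h(0) = 2.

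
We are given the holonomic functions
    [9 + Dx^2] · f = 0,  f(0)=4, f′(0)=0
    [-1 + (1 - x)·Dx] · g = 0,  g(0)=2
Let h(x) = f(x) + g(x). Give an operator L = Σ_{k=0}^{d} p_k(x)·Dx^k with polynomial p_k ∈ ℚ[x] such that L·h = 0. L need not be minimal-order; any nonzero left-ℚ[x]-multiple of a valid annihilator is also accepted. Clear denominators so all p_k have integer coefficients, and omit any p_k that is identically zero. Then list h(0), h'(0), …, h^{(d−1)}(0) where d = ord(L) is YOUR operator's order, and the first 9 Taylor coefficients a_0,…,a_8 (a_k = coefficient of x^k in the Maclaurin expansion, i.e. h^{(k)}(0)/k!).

L = (-135 + 162·x - 81·x^2) + (99 - 261·x + 243·x^2 - 81·x^3)·Dx + (-15 + 18·x - 9·x^2)·Dx^2 + (11 - 29·x + 27·x^2 - 9·x^3)·Dx^3  (order 3).
h: a_k = 6, 2, -16, 2, 31/2, 2, -41/20, 2, 2969/1120, …
ICs: h(0) = 6, h′(0) = 2, h′′(0) = -32.

f: a_k = 4, 0, -18, 0, 27/2, 0, -81/20, 0, 729/1120, …
g: a_k = 2, 2, 2, 2, 2, 2, 2, 2, 2, …
h₀=f+g: left-lcm gives L₀, ord ≤ 3.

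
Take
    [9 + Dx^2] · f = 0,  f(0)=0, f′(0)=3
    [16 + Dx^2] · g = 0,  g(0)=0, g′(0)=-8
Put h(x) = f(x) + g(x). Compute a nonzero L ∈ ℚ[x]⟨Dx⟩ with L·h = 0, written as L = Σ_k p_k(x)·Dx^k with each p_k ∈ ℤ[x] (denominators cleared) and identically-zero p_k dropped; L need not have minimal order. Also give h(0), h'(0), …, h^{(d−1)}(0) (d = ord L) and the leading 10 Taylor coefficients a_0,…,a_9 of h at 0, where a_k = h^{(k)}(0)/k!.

L = 144 + 25·Dx^2 + Dx^4  (order 4).
h: a_k = 0, -5, 0, 101/6, 0, -361/24, 0, 30581/5040, 0, -100921/72576, …
ICs: h(0) = 0, h′(0) = -5, h′′(0) = 0, h′′′(0) = 101.

f: a_k = 0, 3, 0, -9/2, 0, 81/40, 0, -243/560, 0, 243/4480, …
g: a_k = 0, -8, 0, 64/3, 0, -256/15, 0, 2048/315, 0, -4096/2835, …
h₀=f+g: left-lcm gives L₀, ord ≤ 4.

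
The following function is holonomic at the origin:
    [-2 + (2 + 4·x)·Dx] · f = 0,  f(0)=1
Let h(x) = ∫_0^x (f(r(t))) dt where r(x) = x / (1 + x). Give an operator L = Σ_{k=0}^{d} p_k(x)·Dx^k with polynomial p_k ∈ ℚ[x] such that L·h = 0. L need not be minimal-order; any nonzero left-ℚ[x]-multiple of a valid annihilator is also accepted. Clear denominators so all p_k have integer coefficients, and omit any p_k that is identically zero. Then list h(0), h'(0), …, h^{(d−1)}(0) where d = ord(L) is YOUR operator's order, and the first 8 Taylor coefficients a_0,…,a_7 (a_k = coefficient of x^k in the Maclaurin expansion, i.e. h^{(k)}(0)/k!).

L = -Dx + (1 + 4·x + 3·x^2)·Dx^2  (order 2).
h: a_k = 0, 1, 1/2, -1/2, 5/8, -37/40, 25/16, -327/112, …
ICs: h(0) = 0, h′(0) = 1.

f: a_k = 1, 1, -1/2, 1/2, -5/8, 7/8, -21/16, 33/16, …
Substitute x→r, Dx→(1/r')Dx; clear ⇒ L₀.
∫: right-multiply L₀ by Dx.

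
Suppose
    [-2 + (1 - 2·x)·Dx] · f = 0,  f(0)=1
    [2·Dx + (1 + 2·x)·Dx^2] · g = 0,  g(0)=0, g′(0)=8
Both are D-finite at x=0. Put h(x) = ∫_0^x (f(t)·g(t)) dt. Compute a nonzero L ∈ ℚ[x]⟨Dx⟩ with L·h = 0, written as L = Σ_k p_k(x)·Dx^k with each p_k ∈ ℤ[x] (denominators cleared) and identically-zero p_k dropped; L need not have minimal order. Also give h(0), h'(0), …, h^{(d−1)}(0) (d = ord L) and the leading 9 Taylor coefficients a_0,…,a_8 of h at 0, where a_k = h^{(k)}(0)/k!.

L = 4·Dx + (2 + 12·x)·Dx^2 + (-1 + 4·x^2)·Dx^3  (order 3).
h: a_k = 0, 0, 4, 8/3, 20/3, 112/15, 752/45, 2368/105, 5104/105, …
ICs: h(0) = 0, h′(0) = 0, h′′(0) = 8.

f: a_k = 1, 2, 4, 8, 16, 32, 64, 128, 256, …
g: a_k = 0, 8, -8, 32/3, -16, 128/5, -128/3, 512/7, -128, …
f·g: L₀ = L_f ⊗_s L_g, ord ≤ 1·2.
∫: right-multiply L₀ by Dx.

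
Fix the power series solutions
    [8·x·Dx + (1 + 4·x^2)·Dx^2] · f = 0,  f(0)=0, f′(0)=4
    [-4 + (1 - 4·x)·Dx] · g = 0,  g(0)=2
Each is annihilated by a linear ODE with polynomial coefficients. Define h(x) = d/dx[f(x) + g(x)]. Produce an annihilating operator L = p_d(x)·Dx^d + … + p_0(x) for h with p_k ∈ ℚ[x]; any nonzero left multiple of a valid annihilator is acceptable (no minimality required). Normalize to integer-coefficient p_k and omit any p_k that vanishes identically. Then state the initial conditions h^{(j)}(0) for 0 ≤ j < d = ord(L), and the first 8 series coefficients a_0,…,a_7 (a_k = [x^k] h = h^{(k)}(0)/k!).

L = (8 - 128·x - 96·x^2) + (-13 + 8·x - 100·x^2 - 96·x^3)·Dx + (1 - 3·x - 12·x^3 - 16·x^4)·Dx^2  (order 2).
h: a_k = 12, 64, 368, 2048, 10304, 49152, 229120, 1048576, …
ICs: h(0) = 12, h′(0) = 64.

f: a_k = 0, 4, 0, -16/3, 0, 64/5, 0, -256/7, …
g: a_k = 2, 8, 32, 128, 512, 2048, 8192, 32768, …
Sum ⇒ L₀ = lclm(L_f,L_g) in ℚ(x)⟨Dx⟩.
h₀' ⇒ L via d/dx closure of L₀.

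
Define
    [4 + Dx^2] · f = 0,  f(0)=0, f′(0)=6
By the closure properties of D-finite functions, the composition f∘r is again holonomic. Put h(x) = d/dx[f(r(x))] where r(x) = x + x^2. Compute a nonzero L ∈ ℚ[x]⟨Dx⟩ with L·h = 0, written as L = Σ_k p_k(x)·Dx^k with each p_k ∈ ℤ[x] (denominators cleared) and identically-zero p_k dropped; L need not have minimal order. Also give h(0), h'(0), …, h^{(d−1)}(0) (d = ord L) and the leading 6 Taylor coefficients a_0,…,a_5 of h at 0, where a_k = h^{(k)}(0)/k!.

L = (16 + 32·x + 96·x^2 + 128·x^3 + 64·x^4) + (-6 - 12·x)·Dx + (1 + 4·x + 4·x^2)·Dx^2  (order 2).
h: a_k = 6, 12, -12, -48, -56, 0, …
ICs: h(0) = 6, h′(0) = 12.

f: a_k = 0, 6, 0, -4, 0, 4/5, …
Change of var in L_f (x↦r) gives L₀.
h₀' ⇒ L via d/dx closure of L₀.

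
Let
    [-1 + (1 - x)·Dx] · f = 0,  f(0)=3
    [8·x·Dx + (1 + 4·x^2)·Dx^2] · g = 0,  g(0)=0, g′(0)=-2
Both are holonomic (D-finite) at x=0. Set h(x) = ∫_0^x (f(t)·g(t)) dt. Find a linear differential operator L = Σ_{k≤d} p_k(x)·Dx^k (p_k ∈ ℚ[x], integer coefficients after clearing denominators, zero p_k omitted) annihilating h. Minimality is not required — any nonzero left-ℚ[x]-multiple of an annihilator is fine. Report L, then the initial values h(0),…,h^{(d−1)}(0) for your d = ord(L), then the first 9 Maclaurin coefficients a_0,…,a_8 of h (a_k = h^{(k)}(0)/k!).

f: a_k = 3, 3, 3, 3, 3, 3, 3, 3, 3, …
g: a_k = 0, -2, 0, 8/3, 0, -32/5, 0, 128/7, 0, …
Product ⇒ symmetric product L₀, ord ≤ 2.
h=∫h₀ ⇒ L = L₀·Dx.
L = 8·x·Dx + (2 - 8·x + 16·x^2)·Dx^2 + (-1 + x - 4·x^2 + 4·x^3)·Dx^3  (order 3).
h: a_k = 0, 0, -3, -2, 1/2, 2/5, -43/15, -86/35, 659/140, …
ICs: h(0) = 0, h′(0) = 0, h′′(0) = -6.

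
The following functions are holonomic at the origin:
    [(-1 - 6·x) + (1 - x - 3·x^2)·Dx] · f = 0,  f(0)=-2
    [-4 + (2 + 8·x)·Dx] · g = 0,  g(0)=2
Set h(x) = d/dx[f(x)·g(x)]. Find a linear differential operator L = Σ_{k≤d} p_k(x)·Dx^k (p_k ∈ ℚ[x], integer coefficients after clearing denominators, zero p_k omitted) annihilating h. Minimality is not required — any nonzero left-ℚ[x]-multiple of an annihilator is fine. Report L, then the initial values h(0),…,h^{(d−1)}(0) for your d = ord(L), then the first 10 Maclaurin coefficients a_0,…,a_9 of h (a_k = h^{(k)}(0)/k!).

L = (8 + 126·x + 390·x^2 + 480·x^3 + 540·x^4) + (-3 - 17·x - 21·x^2 + 38·x^3 + 222·x^4 + 216·x^5)·Dx  (order 1).
h: a_k = -12, -32, -204, -304, -1960, -1704, -17612, 512, -170316, 201640, …
ICs: h(0) = -12.

f: a_k = -2, -2, -8, -14, -38, -80, -194, -434, -1016, -2318, …
g: a_k = 2, 4, -4, 8, -20, 56, -168, 528, -1716, 5720, …
Sym-product of L_f,L_g gives L₀ (≤ ord 1).
h₀' ⇒ L via d/dx closure of L₀.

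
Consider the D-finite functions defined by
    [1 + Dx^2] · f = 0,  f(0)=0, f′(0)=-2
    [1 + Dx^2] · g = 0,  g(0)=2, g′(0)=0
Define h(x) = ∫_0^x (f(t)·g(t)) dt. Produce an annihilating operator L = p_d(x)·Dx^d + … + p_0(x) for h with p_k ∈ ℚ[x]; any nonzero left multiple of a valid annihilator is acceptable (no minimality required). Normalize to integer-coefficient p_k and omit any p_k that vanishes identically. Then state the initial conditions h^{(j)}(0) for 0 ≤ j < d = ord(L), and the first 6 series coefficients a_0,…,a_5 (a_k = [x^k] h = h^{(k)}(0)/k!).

f: a_k = 0, -2, 0, 1/3, 0, -1/60, …
g: a_k = 2, 0, -1, 0, 1/12, 0, …
Sym-product of L_f,L_g gives L₀ (≤ ord 4).
Integrate: L := L₀·Dx.
L = 4·Dx^2 + Dx^4  (order 4).
h: a_k = 0, 0, -2, 0, 2/3, 0, …
ICs: h(0) = 0, h′(0) = 0, h′′(0) = -4, h′′′(0) = 0.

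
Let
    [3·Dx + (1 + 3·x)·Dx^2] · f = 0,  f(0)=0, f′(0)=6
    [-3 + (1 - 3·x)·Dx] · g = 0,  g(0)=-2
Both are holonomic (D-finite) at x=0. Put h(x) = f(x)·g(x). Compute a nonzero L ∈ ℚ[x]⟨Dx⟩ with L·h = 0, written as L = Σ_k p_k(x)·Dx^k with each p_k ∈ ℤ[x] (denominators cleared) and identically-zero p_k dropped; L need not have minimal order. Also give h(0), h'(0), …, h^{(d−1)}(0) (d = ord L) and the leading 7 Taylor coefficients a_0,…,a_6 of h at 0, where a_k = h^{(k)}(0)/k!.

f: a_k = 0, 6, -9, 18, -81/2, 486/5, -243, …
g: a_k = -2, -6, -18, -54, -162, -486, -1458, …
Sym-product of L_f,L_g gives L₀ (≤ ord 2).
L = 9 + (3 + 27·x)·Dx + (-1 + 9·x^2)·Dx^2  (order 2).
h: a_k = 0, -12, -18, -90, -189, -3807/5, -8991/5, …
ICs: h(0) = 0, h′(0) = -12.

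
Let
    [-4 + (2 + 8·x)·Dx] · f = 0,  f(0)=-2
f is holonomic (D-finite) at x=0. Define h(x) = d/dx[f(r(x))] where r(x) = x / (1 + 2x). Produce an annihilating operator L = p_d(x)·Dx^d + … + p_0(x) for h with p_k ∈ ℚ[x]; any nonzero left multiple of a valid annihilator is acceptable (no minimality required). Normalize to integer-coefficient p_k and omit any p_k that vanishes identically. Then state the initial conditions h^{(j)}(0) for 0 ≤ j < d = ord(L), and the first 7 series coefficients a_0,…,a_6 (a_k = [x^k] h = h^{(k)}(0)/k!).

L = (-6 - 24·x) + (-1 - 8·x - 12·x^2)·Dx  (order 1).
h: a_k = -4, 24, -120, 592, -3000, 15696, -84336, …
ICs: h(0) = -4.

f: a_k = -2, -4, 4, -8, 20, -56, 168, …
h₀=f(r): pull back L_f along r ⇒ L₀.
Derive L from L₀ (diff closure).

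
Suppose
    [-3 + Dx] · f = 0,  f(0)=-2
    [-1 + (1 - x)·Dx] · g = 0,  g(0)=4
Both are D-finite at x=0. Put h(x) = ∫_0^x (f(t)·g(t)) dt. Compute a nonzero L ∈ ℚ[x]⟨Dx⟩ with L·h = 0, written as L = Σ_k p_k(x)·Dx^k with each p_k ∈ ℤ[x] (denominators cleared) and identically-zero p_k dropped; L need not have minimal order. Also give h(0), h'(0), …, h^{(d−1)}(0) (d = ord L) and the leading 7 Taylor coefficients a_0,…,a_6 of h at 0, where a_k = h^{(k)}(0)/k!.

L = (4 - 3·x)·Dx + (-1 + x)·Dx^2  (order 2).
h: a_k = 0, -8, -16, -68/3, -26, -131/5, -368/15, …
ICs: h(0) = 0, h′(0) = -8.

f: a_k = -2, -6, -9, -9, -27/4, -81/20, -81/40, …
g: a_k = 4, 4, 4, 4, 4, 4, 4, …
f·g: L₀ = L_f ⊗_s L_g, ord ≤ 1·1.
h=∫h₀ ⇒ L = L₀·Dx.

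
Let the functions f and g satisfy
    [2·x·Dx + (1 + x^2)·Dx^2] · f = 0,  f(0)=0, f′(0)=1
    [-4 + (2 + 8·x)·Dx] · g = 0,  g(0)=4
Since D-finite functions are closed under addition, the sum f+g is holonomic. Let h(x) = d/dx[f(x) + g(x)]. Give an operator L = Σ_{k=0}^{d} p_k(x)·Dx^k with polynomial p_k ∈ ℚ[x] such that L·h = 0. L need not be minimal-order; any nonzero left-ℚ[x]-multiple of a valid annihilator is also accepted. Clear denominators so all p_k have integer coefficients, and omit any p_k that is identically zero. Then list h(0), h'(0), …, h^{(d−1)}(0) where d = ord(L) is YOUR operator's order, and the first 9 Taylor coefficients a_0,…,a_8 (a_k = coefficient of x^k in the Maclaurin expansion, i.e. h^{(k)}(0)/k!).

f: a_k = 0, 1, 0, -1/3, 0, 1/5, 0, -1/7, 0, …
g: a_k = 4, 8, -8, 16, -40, 112, -336, 1056, -3432, …
Sum ⇒ L₀ = lclm(L_f,L_g) in ℚ(x)⟨Dx⟩.
h₀' ⇒ L via d/dx closure of L₀.
L = (-4 - 40·x + 12·x^2 + 24·x^3) + (-14 - 16·x - 50·x^2 + 48·x^3 + 84·x^4)·Dx + (-2 - 6·x + 12·x^2 + 18·x^3 + 14·x^4 + 24·x^5)·Dx^2  (order 2).
h: a_k = 9, -16, 47, -160, 561, -2016, 7391, -27456, 102961, …
ICs: h(0) = 9, h′(0) = -16.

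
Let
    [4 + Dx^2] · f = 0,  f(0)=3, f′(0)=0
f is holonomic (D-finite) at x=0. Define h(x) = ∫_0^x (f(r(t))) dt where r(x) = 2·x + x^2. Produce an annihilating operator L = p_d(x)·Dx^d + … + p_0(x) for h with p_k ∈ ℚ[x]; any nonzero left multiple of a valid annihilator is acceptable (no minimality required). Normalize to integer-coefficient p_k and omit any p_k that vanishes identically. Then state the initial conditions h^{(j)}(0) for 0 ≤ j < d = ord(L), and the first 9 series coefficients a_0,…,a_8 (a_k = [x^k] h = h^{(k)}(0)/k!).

f: a_k = 3, 0, -6, 0, 2, 0, -4/15, 0, 2/105, …
Change of var in L_f (x↦r) gives L₀.
Integrate: L := L₀·Dx.
L = (16 + 48·x + 48·x^2 + 16·x^3)·Dx - Dx^2 + (1 + x)·Dx^3  (order 3).
h: a_k = 0, 3, 0, -8, -6, 26/5, 32/3, 464/105, -22/5, …
ICs: h(0) = 0, h′(0) = 3, h′′(0) = 0.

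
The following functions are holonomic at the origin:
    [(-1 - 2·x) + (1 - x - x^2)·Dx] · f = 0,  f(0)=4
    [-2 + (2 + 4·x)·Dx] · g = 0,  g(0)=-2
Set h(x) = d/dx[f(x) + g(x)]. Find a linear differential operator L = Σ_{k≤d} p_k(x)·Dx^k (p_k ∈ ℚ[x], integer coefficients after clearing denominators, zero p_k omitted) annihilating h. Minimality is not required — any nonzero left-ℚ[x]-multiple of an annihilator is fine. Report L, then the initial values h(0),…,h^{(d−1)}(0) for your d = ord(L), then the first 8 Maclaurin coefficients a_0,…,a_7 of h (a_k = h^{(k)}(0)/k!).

L = (-6 - 18·x - 24·x^2 - 12·x^3 - 6·x^4) + (-3 - 24·x - 63·x^2 - 72·x^3 - 45·x^4 - 18·x^5)·Dx + (1 + 4·x + 3·x^2 - 6·x^3 - 13·x^4 - 12·x^5 - 4·x^6)·Dx^2  (order 2).
h: a_k = 2, 18, 33, 85, 605/4, 1311/4, 4473/8, 9133/8, …
ICs: h(0) = 2, h′(0) = 18.

f: a_k = 4, 4, 8, 12, 20, 32, 52, 84, …
g: a_k = -2, -2, 1, -1, 5/4, -7/4, 21/8, -33/8, …
Weyl lclm of L_f,L_g ⇒ L₀ (ord ≤ 2).
h₀' ⇒ L via d/dx closure of L₀.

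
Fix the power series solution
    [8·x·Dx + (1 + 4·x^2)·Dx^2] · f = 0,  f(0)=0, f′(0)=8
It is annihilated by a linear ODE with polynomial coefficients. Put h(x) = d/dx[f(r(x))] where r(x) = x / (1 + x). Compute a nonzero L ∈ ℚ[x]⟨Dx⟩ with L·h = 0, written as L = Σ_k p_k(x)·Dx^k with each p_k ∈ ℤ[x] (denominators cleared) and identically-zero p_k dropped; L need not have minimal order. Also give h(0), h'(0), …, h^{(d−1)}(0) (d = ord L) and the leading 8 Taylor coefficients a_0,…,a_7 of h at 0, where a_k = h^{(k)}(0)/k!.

f: a_k = 0, 8, 0, -32/3, 0, 128/5, 0, -512/7, …
Change of var in L_f (x↦r) gives L₀.
Derive L from L₀ (diff closure).
L = (2 + 10·x) + (1 + 2·x + 5·x^2)·Dx  (order 1).
h: a_k = 8, -16, -8, 96, -152, -176, 1112, -1344, …
ICs: h(0) = 8.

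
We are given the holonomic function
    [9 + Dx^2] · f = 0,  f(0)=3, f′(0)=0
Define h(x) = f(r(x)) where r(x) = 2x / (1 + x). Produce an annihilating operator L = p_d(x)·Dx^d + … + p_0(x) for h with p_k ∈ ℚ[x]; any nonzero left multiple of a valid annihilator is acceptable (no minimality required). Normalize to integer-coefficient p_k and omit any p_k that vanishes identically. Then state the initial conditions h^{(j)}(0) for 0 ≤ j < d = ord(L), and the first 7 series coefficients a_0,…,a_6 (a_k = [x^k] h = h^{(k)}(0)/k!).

f: a_k = 3, 0, -27/2, 0, 81/8, 0, -243/80, …
f∘r: x↦r, Dx↦Dx/r' in L_f ⇒ L₀.
L = 36 + (2 + 6·x + 6·x^2 + 2·x^3)·Dx + (1 + 4·x + 6·x^2 + 4·x^3 + x^4)·Dx^2  (order 2).
h: a_k = 3, 0, -54, 108, 0, -432, 5778/5, …
ICs: h(0) = 3, h′(0) = 0.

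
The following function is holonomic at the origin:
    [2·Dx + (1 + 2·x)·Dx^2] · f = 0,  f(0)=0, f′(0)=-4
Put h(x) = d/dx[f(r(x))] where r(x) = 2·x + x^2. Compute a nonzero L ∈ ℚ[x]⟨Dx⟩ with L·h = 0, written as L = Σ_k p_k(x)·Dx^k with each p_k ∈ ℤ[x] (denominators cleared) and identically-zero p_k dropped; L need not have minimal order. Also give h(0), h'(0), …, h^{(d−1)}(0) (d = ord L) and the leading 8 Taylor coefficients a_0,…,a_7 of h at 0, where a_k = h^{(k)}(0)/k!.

f: a_k = 0, -4, 4, -16/3, 8, -64/5, 64/3, -256/7, …
f∘r: x↦r, Dx↦Dx/r' in L_f ⇒ L₀.
h=h₀': d/dx-closure on L₀ ⇒ L.
L = (3 + 4·x + 2·x^2) + (1 + 5·x + 6·x^2 + 2·x^3)·Dx  (order 1).
h: a_k = -8, 24, -80, 272, -928, 3168, -10816, 36928, …
ICs: h(0) = -8.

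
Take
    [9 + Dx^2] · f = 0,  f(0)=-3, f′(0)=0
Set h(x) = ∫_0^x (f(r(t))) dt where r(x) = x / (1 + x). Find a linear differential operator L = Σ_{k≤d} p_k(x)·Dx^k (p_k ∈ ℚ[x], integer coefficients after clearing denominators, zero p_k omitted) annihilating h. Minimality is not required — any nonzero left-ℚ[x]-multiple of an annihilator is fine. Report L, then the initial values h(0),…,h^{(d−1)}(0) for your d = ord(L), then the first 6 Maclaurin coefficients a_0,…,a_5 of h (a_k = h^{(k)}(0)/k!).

L = 9·Dx + (2 + 6·x + 6·x^2 + 2·x^3)·Dx^2 + (1 + 4·x + 6·x^2 + 4·x^3 + x^4)·Dx^3  (order 3).
h: a_k = 0, -3, 0, 9/2, -27/4, 243/40, …
ICs: h(0) = 0, h′(0) = -3, h′′(0) = 0.

f: a_k = -3, 0, 27/2, 0, -81/8, 0, …
f∘r: x↦r, Dx↦Dx/r' in L_f ⇒ L₀.
Integrate: L := L₀·Dx.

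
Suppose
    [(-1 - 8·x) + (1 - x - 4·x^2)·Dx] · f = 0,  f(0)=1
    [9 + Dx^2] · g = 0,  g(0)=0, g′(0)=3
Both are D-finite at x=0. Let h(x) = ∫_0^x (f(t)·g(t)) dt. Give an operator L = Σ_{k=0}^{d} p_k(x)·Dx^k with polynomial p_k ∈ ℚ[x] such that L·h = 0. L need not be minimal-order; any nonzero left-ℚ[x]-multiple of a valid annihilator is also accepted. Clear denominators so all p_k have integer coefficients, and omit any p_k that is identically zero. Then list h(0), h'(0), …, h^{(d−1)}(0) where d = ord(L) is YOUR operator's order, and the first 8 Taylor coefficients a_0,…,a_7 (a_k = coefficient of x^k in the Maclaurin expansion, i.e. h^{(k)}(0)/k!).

L = (-1 + 9·x + 36·x^2)·Dx + (2 + 16·x)·Dx^2 + (-1 + x + 4·x^2)·Dx^3  (order 3).
h: a_k = 0, 0, 3/2, 1, 21/8, 9/2, 887/80, 6261/280, …
ICs: h(0) = 0, h′(0) = 0, h′′(0) = 3.

f: a_k = 1, 1, 5, 9, 29, 65, 181, 441, …
g: a_k = 0, 3, 0, -9/2, 0, 81/40, 0, -243/560, …
Product ⇒ symmetric product L₀, ord ≤ 2.
Integrate: L := L₀·Dx.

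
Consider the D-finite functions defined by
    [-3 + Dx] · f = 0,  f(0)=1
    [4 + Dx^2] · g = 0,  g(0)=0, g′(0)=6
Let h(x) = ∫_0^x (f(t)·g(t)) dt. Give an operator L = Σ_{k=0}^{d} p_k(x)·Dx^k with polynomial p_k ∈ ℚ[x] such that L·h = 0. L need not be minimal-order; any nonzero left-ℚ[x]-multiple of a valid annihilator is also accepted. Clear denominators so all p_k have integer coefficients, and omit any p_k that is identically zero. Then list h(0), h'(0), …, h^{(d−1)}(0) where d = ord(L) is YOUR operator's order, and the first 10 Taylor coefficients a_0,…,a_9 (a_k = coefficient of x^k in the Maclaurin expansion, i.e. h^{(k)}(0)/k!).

f: a_k = 1, 3, 9/2, 9/2, 27/8, 81/40, 81/80, 243/560, 729/4480, 243/4480, …
g: a_k = 0, 6, 0, -4, 0, 4/5, 0, -8/105, 0, 4/945, …
f·g: L₀ = L_f ⊗_s L_g, ord ≤ 1·2.
h=∫h₀ ⇒ L = L₀·Dx.
L = 13·Dx - 6·Dx^2 + Dx^3  (order 3).
h: a_k = 0, 0, 3, 6, 23/4, 3, 61/120, -69/140, -3277/6720, -17/72, …
ICs: h(0) = 0, h′(0) = 0, h′′(0) = 6.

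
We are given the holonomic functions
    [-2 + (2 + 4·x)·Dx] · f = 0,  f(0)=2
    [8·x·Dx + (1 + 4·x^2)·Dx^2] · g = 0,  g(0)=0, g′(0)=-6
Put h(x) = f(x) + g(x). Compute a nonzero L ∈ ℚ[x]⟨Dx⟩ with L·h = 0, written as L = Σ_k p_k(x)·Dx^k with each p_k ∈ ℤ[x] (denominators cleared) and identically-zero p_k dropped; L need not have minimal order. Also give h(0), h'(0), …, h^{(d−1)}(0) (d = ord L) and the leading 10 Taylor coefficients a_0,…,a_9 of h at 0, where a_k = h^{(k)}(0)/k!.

L = (-8 - 40·x + 96·x^2 + 96·x^3)·Dx + (-11 - 32·x + 40·x^2 + 384·x^3 + 336·x^4)·Dx^2 + (-1 + 6·x + 24·x^2 + 48·x^3 + 112·x^4 + 96·x^5)·Dx^3  (order 3).
h: a_k = 2, -4, -1, 9, -5/4, -349/20, -21/8, 3303/56, -429/64, -30623/192, …
ICs: h(0) = 2, h′(0) = -4, h′′(0) = -2.

f: a_k = 2, 2, -1, 1, -5/4, 7/4, -21/8, 33/8, -429/64, 715/64, …
g: a_k = 0, -6, 0, 8, 0, -96/5, 0, 384/7, 0, -512/3, …
Weyl lclm of L_f,L_g ⇒ L₀ (ord ≤ 3).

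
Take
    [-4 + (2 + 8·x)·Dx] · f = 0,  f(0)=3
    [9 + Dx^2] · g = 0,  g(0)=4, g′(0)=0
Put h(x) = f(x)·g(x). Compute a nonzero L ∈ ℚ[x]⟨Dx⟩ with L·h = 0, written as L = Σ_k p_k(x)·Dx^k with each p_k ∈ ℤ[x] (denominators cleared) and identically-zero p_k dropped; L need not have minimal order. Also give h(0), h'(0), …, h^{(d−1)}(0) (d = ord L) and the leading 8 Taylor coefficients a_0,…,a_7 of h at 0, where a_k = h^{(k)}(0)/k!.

L = (21 + 72·x + 144·x^2) + (-4 - 16·x)·Dx + (1 + 8·x + 16·x^2)·Dx^2  (order 2).
h: a_k = 12, 24, -78, -60, 57/2, 201, -11223/20, 17937/10, …
ICs: h(0) = 12, h′(0) = 24.

f: a_k = 3, 6, -6, 12, -30, 84, -252, 792, …
g: a_k = 4, 0, -18, 0, 27/2, 0, -81/20, 0, …
h₀=f·g: eliminate ⇒ L₀, order ≤ 1·2.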